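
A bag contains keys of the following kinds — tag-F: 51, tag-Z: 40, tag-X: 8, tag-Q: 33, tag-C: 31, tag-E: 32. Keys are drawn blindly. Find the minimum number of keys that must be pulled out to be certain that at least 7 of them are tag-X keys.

194

In the worst case for collecting tag-X keys, every non-tag-X key comes out first.
There are 51 + 40 + 33 + 31 + 32 = 187 non-tag-X keys altogether.
After those, each further key must be tag-X, so 187 + 7 = 194 draws guarantee 7 tag-X keys.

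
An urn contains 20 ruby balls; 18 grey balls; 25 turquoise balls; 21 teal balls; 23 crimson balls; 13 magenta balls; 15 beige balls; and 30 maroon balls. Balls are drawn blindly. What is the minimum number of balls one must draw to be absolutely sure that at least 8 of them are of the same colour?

57

The 8 colours are the holes; the balls drawn are the pigeons.
To avoid 8 of any one colour, the worst case takes at most 7 of each colour.
That gives 7 + 7 + 7 + 7 + 7 + 7 + 7 + 7 = 56 balls with no colour reaching 8.
The next ball forces some colour to 8, so 56 + 1 = 57.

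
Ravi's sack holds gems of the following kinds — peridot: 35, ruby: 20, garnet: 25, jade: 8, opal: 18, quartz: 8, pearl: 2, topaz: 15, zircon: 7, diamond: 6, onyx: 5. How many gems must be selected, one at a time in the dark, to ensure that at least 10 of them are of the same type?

By pigeonhole, the 11 types are the holes; the gems drawn are the pigeons.
To avoid 10 of any one type, the worst case takes at most 9 of each type, or every gem of a type that has fewer than 9.
That gives 9 + 9 + 9 + 8 + 9 + 8 + 2 + 9 + 7 + 6 + 5 = 81 gems with no type reaching 10.
The next gem forces some type to 10, so 81 + 1 = 82.

82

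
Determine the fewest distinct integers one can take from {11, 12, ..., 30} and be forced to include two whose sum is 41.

11

A set avoiding the sum 41 can contain at most one of each pair {x, 41−x}.
The integers 21, …, 30 (10 of them) are such a set: any two sum to at least 21+22 = 43 > 41.
By the pigeonhole principle, any 11th integer completes one of the 10 pairs, so 11 choices force a sum of 41.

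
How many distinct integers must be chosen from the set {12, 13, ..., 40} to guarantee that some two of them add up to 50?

17

Group the elements by complementary pair {x, 50−x}: {12,38}, {13,37}, {14,36}, …, giving 13 two-element pairs; the single value 25 (it cannot pair with itself since the integers are distinct); and 2 integers whose partner 50−x falls outside [12,40].
Pigeonhole: treating each of those 16 groups as a pigeonhole, one can pick one integer per group — 16 integers — with no two summing to 50.
The 17th integer lands in an occupied pair, forcing a sum of 50.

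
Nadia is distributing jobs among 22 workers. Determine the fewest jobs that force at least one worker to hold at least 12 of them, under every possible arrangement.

243

With 242 jobs one could put exactly 11 in each of the 22 workers, and no worker would reach 12.
One more job must land in a worker that already has 11, giving it 12.
So 22 × 11 + 1 = 243 jobs are required.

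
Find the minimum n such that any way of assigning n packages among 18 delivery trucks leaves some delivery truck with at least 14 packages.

235

With 234 packages one could put exactly 13 in each of the 18 delivery trucks, and no delivery truck would reach 14.
By pigeonhole, one more package must land in a delivery truck that already has 13, giving it 14.
So 18 × 13 + 1 = 235 packages are required.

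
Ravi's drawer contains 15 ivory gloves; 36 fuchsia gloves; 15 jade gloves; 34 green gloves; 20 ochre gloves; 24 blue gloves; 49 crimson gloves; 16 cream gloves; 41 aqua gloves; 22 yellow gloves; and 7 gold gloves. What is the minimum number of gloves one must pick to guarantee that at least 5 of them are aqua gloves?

243

In the worst case for collecting aqua gloves, every non-aqua glove comes out first.
There are 15 + 36 + 15 + 34 + 20 + 24 + 49 + 16 + 22 + 7 = 238 non-aqua gloves altogether.
After those, each further glove must be aqua, so 238 + 5 = 243 draws guarantee 5 aqua gloves.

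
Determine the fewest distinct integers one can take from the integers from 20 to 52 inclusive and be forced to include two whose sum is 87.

25

Group the elements by complementary pair {x, 87−x}: {35,52}, {36,51}, {37,50}, …, giving 9 two-element pairs and 15 integers whose partner 87−x falls outside [20,52].
By the pigeonhole principle, treating each of those 24 groups as a pigeonhole, one can pick one integer per group — 24 integers — with no two summing to 87.
The 25th integer lands in an occupied pair, forcing a sum of 87.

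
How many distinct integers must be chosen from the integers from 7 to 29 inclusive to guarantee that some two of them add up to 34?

Group the elements by complementary pair {x, 34−x}: {7,27}, {8,26}, {9,25}, …, giving 10 two-element pairs, the single value 17 (it cannot pair with itself since the integers are distinct), and 2 integers whose partner 34−x falls outside [7,29].
Treating each of those 13 groups as a pigeonhole, one can pick one integer per group — 13 integers — with no two summing to 34.
The 14th integer lands in an occupied pair, forcing a sum of 34.

14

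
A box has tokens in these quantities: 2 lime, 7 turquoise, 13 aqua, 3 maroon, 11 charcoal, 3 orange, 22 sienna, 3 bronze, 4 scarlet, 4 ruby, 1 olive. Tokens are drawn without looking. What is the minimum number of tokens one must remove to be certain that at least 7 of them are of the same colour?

By pigeonhole, put each drawn token into a box by colour. The largest draw with every box below 7 takes min(count, 6) from each colour; colours with fewer than 6 contribute all they have.
Σ min(cᵢ, 6) = 2 + 6 + 6 + 3 + 6 + 3 + 6 + 3 + 4 + 4 + 1 = 44.
Draw number 44 + 1 = 45 must push one box to 7.

45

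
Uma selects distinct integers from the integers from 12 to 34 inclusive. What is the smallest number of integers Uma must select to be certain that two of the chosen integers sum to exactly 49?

14

A set avoiding the sum 49 can contain at most one of each pair {x, 49−x}, plus the 3 elements whose complement lies outside the range.
The integers 12, …, 24 (13 of them) are such a set: any two sum to at least 12+13 = 25 and at most 23+24 = 47 < 49.
By pigeonhole, any 14th integer completes one of the 10 pairs, so 14 choices force a sum of 49.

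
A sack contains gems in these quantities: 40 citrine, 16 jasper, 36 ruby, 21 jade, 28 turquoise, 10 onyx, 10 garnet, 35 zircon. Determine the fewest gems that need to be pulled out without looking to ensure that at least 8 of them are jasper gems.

188

In the worst case for collecting jasper gems, every non-jasper gem comes out first.
There are 40 + 36 + 21 + 28 + 10 + 10 + 35 = 180 non-jasper gems altogether.
After those, each further gem must be jasper, so 180 + 8 = 188 draws guarantee 8 jasper gems.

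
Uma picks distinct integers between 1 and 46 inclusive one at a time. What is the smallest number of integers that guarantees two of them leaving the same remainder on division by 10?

The 10 residue classes mod 10 are the pigeonholes.
With 10 integers one could put 1 in each residue class and have no class reach 2.
The 11th integer pushes some class to 2, so 10·1 + 1 = 11.

11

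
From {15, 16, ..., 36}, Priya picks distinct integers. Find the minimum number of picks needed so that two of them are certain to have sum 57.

15

A set avoiding the sum 57 can contain at most one of each pair {x, 57−x}, plus the 6 elements whose complement lies outside the range.
The integers 15, …, 28 (14 of them) are such a set: any two sum to at least 15+16 = 31 and at most 27+28 = 55 < 57.
Any 15th integer completes one of the 8 pairs, so 15 choices force a sum of 57.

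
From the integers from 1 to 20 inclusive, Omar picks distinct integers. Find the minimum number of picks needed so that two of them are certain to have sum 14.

Group the elements by complementary pair {x, 14−x}: {1,13}, {2,12}, {3,11}, …, giving 6 two-element pairs, the single value 7 (it cannot pair with itself since the integers are distinct), and 7 integers whose partner 14−x falls outside [1,20].
Treating each of those 14 groups as a pigeonhole, one can pick one integer per group — 14 integers — with no two summing to 14.
The 15th integer lands in an occupied pair, forcing a sum of 14.

15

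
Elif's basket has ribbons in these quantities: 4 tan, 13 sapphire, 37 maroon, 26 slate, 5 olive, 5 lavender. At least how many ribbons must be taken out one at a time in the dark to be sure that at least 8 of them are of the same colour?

36

By the pigeonhole principle, the 6 colours are the holes; the ribbons drawn are the pigeons.
To avoid 8 of any one colour, the worst case takes at most 7 of each colour, or every ribbon of a colour that has fewer than 7.
That gives 4 + 7 + 7 + 7 + 5 + 5 = 35 ribbons with no colour reaching 8.
The next ribbon forces some colour to 8, so 35 + 1 = 36.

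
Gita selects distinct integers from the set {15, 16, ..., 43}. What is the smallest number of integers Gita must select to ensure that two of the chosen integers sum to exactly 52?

19

A set avoiding the sum 52 can contain at most one of each pair {x, 52−x}, plus the 7 elements whose complement lies outside the range or equal to its own complement.
The integers 26, …, 43 (18 of them) are such a set: any two sum to at least 26+27 = 53 > 52.
By pigeonhole, any 19th integer completes one of the 11 pairs, so 19 choices force a sum of 52.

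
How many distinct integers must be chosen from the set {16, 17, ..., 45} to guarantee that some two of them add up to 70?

A set avoiding the sum 70 can contain at most one of each pair {x, 70−x}, plus the 10 elements whose complement lies outside the range or equal to its own complement.
The integers 16, …, 35 (20 of them) are such a set: any two sum to at least 16+17 = 33 and at most 34+35 = 69 < 70.
Pigeonhole: any 21st integer completes one of the 10 pairs, so 21 choices force a sum of 70.

21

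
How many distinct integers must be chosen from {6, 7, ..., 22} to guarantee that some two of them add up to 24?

12

Two chosen integers sum to 24 exactly when both halves of some pair {x, 24−x} with 6 ≤ x ≤ 24−x ≤ 18 are chosen — 6 such pairs.
The remaining 5 elements (those with no distinct partner in range) can never complete a 24-sum, so the worst case takes all of them and one from each pair: 5 + 6 = 11.
The 12th integer has to be the second member of some pair, so 11 + 1 = 12.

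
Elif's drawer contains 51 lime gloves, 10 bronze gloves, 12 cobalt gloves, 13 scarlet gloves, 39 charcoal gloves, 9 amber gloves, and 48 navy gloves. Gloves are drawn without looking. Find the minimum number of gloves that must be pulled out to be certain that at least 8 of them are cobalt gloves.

178

In the worst case for collecting cobalt gloves, every non-cobalt glove comes out first.
There are 51 + 10 + 13 + 39 + 9 + 48 = 170 non-cobalt gloves altogether.
After those, each further glove must be cobalt, so 170 + 8 = 178 draws guarantee 8 cobalt gloves.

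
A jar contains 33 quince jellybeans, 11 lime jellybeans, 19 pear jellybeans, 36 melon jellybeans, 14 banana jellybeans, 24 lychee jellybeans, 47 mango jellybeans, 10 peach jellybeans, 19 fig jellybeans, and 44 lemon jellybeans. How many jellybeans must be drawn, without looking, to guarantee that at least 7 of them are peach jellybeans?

254

In the worst case for collecting peach jellybeans, every non-peach jellybean comes out first.
There are 33 + 11 + 19 + 36 + 14 + 24 + 47 + 19 + 44 = 247 non-peach jellybeans altogether.
After those, each further jellybean must be peach, so 247 + 7 = 254 draws guarantee 7 peach jellybeans.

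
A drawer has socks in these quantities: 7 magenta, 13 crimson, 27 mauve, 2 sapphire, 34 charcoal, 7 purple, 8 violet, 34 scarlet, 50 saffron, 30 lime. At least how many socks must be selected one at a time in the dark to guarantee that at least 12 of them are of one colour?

By pigeonhole, the 10 colours are the holes; the socks drawn are the pigeons.
To avoid 12 of any one colour, the worst case takes at most 11 of each colour, or every sock of a colour that has fewer than 11.
That gives 7 + 11 + 11 + 2 + 11 + 7 + 8 + 11 + 11 + 11 = 90 socks with no colour reaching 12.
The next sock forces some colour to 12, so 90 + 1 = 91.

91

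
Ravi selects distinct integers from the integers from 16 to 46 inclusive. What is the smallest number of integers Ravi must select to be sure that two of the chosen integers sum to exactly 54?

21

Group the elements by complementary pair {x, 54−x}: {16,38}, {17,37}, {18,36}, …, giving 11 two-element pairs, the single value 27 (it cannot pair with itself since the integers are distinct), and 8 integers whose partner 54−x falls outside [16,46].
Treating each of those 20 groups as a pigeonhole, one can pick one integer per group — 20 integers — with no two summing to 54.
The 21st integer lands in an occupied pair, forcing a sum of 54.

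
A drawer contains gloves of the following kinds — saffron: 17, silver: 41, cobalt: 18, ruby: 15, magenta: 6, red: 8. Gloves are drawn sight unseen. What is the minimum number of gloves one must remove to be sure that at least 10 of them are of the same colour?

An adversary could hand out at most 9 gloves per colour (magenta, red run out sooner): 9 + 9 + 9 + 9 + 6 + 8 = 50 gloves and still no colour has 10.
One more glove lands in a colour already at 9, so 51 draws are enough and 50 are not.

51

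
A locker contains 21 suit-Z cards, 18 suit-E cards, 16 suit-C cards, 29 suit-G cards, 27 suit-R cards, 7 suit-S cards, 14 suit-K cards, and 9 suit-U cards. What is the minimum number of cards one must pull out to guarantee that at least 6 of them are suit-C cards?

In the worst case for collecting suit-C cards, every non-suit-C card comes out first.
There are 21 + 18 + 29 + 27 + 7 + 14 + 9 = 125 non-suit-C cards altogether.
After those, each further card must be suit-C, so 125 + 6 = 131 draws guarantee 6 suit-C cards.

131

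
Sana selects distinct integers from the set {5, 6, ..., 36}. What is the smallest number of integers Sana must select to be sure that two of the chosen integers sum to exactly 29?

23

A set avoiding the sum 29 can contain at most one of each pair {x, 29−x}, plus the 12 elements whose complement lies outside the range.
The integers 15, …, 36 (22 of them) are such a set: any two sum to at least 15+16 = 31 > 29.
By the pigeonhole principle, any 23rd integer completes one of the 10 pairs, so 23 choices force a sum of 29.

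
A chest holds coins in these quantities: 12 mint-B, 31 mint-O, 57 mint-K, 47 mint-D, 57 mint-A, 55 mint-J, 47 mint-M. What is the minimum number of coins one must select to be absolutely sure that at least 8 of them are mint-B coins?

302

In the worst case for collecting mint-B coins, every non-mint-B coin comes out first.
There are 31 + 57 + 47 + 57 + 55 + 47 = 294 non-mint-B coins altogether.
After those, each further coin must be mint-B, so 294 + 8 = 302 draws guarantee 8 mint-B coins.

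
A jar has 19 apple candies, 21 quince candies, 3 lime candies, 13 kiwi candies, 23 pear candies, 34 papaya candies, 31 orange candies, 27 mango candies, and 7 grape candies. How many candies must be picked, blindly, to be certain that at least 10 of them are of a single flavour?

An adversary could hand out at most 9 candies per flavour (lime, grape run out sooner): 9 + 9 + 3 + 9 + 9 + 9 + 9 + 9 + 7 = 73 candies and still no flavour has 10.
By the pigeonhole principle, one more candy lands in a flavour already at 9, so 74 draws are enough and 73 are not.

74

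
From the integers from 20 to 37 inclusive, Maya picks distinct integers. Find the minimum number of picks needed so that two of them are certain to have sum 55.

11

Two chosen integers sum to 55 exactly when both halves of some pair {x, 55−x} with 20 ≤ x ≤ 55−x ≤ 35 are chosen — 8 such pairs.
The remaining 2 elements (those with no distinct partner in range) can never complete a 55-sum, so the worst case takes all of them and one from each pair: 2 + 8 = 10.
The 11th integer has to be the second member of some pair, so 10 + 1 = 11.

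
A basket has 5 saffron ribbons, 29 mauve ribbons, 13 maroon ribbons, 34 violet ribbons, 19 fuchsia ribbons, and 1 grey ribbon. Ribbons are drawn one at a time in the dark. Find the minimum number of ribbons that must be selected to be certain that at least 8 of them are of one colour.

35

The 6 colours are the holes; the ribbons drawn are the pigeons.
To avoid 8 of any one colour, the worst case takes at most 7 of each colour, or every ribbon of a colour that has fewer than 7.
That gives 5 + 7 + 7 + 7 + 7 + 1 = 34 ribbons with no colour reaching 8.
The next ribbon forces some colour to 8, so 34 + 1 = 35.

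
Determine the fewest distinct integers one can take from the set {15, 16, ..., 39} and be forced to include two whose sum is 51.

Two chosen integers sum to 51 exactly when both halves of some pair {x, 51−x} with 15 ≤ x ≤ 51−x ≤ 36 are chosen — 11 such pairs.
The remaining 3 elements (those with no distinct partner in range) can never complete a 51-sum, so the worst case takes all of them and one from each pair: 3 + 11 = 14.
The 15th integer has to be the second member of some pair, so 14 + 1 = 15.

15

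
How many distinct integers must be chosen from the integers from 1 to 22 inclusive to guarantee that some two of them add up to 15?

16

Group the elements by complementary pair {x, 15−x}: {1,14}, {2,13}, {3,12}, …, giving 7 two-element pairs and 8 integers whose partner 15−x falls outside [1,22].
By the pigeonhole principle, treating each of those 15 groups as a pigeonhole, one can pick one integer per group — 15 integers — with no two summing to 15.
The 16th integer lands in an occupied pair, forcing a sum of 15.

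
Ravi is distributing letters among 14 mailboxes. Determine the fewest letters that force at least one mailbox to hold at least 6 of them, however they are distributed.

With 70 letters one could put exactly 5 in each of the 14 mailboxes, and no mailbox would reach 6.
By pigeonhole, one more letter must land in a mailbox that already has 5, giving it 6.
So 14 × 5 + 1 = 71 letters are required.

71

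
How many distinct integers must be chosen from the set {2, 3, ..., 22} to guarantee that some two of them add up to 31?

A set avoiding the sum 31 can contain at most one of each pair {x, 31−x}, plus the 7 elements whose complement lies outside the range.
The integers 2, …, 15 (14 of them) are such a set: any two sum to at least 2+3 = 5 and at most 14+15 = 29 < 31.
By the pigeonhole principle, any 15th integer completes one of the 7 pairs, so 15 choices force a sum of 31.

15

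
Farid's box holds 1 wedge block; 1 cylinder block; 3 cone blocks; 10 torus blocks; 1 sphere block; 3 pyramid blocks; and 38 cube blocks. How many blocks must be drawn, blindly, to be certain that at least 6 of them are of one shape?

20

An adversary could hand out at most 5 blocks per shape (5 shapes run out sooner): 1 + 1 + 3 + 5 + 1 + 3 + 5 = 19 blocks and still no shape has 6.
By the pigeonhole principle, one more block lands in a shape already at 5, so 20 draws are enough and 19 are not.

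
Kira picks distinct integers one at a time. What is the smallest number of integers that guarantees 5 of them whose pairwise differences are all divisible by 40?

161

Integers whose pairwise differences are multiples of 40 are exactly those sharing a remainder mod 40. Pigeonhole: the 40 residue classes mod 40 are the pigeonholes.
With 160 integers one could put 4 in each residue class and have no class reach 5.
The 161st integer pushes some class to 5, so 40·4 + 1 = 161.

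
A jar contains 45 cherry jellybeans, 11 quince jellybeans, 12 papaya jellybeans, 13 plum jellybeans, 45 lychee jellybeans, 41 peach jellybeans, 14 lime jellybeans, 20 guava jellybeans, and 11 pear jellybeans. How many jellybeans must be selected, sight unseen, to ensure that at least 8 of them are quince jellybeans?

209

In the worst case for collecting quince jellybeans, every non-quince jellybean comes out first.
There are 45 + 12 + 13 + 45 + 41 + 14 + 20 + 11 = 201 non-quince jellybeans altogether.
After those, each further jellybean must be quince, so 201 + 8 = 209 draws guarantee 8 quince jellybeans.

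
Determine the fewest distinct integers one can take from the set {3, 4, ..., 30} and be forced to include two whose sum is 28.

18

A set avoiding the sum 28 can contain at most one of each pair {x, 28−x}, plus the 6 elements whose complement lies outside the range or equal to its own complement.
The integers 14, …, 30 (17 of them) are such a set: any two sum to at least 14+15 = 29 > 28.
By pigeonhole, any 18th integer completes one of the 11 pairs, so 18 choices force a sum of 28.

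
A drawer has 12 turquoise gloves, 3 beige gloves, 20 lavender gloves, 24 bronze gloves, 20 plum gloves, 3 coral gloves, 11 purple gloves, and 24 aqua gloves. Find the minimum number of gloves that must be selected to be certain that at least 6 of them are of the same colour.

Put each drawn glove into a box by colour. The largest draw with every box below 6 takes min(count, 5) from each colour; colours with fewer than 5 contribute all they have.
Σ min(cᵢ, 5) = 5 + 3 + 5 + 5 + 5 + 3 + 5 + 5 = 36.
Draw number 36 + 1 = 37 must push one box to 6.

37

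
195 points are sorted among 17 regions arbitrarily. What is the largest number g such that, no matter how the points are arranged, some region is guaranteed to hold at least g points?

Pigeonhole: the 17 regions are the holes and the 195 points are the pigeons.
If every region held at most 11 points, the total would be at most 17 × 11 = 187, which is less than 195.
So some region holds at least ⌈195/17⌉ = 12 points.

12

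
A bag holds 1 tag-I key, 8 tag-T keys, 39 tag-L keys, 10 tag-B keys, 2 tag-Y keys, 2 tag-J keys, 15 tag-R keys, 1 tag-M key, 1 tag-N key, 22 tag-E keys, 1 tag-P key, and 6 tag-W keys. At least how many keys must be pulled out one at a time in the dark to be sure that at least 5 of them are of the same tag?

33

Put each drawn key into a box by tag. The largest draw with every box below 5 takes min(count, 4) from each tag; tags with fewer than 4 contribute all they have.
Σ min(cᵢ, 4) = 1 + 4 + 4 + 4 + 2 + 2 + 4 + 1 + 1 + 4 + 1 + 4 = 32.
Draw number 32 + 1 = 33 must push one box to 5.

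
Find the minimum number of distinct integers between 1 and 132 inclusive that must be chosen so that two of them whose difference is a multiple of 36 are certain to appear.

37

Integers whose pairwise differences are multiples of 36 are exactly those sharing a remainder mod 36. By the pigeonhole principle, the 36 residue classes mod 36 are the pigeonholes.
With 36 integers one could put 1 in each residue class and have no class reach 2.
The 37th integer pushes some class to 2, so 36·1 + 1 = 37.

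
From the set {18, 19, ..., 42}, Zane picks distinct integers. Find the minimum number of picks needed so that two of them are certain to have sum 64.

Two chosen integers sum to 64 exactly when both halves of some pair {x, 64−x} with 22 ≤ x ≤ 64−x ≤ 42 are chosen — 10 such pairs.
The remaining 5 elements (those with no distinct partner in range) can never complete a 64-sum, so the worst case takes all of them and one from each pair: 5 + 10 = 15.
The 16th integer has to be the second member of some pair, so 15 + 1 = 16.

16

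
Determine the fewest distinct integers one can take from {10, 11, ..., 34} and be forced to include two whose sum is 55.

A set avoiding the sum 55 can contain at most one of each pair {x, 55−x}, plus the 11 elements whose complement lies outside the range.
The integers 10, …, 27 (18 of them) are such a set: any two sum to at least 10+11 = 21 and at most 26+27 = 53 < 55.
Pigeonhole: any 19th integer completes one of the 7 pairs, so 19 choices force a sum of 55.

19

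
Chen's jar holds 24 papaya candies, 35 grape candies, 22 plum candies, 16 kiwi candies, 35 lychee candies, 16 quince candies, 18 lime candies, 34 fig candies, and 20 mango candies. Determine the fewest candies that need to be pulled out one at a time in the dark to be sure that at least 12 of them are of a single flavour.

100

By pigeonhole, put each drawn candy into a box by flavour. The largest draw with every box below 12 takes min(count, 11) from each flavour.
Σ min(cᵢ, 11) = 11 + 11 + 11 + 11 + 11 + 11 + 11 + 11 + 11 = 99.
Draw number 99 + 1 = 100 must push one box to 12.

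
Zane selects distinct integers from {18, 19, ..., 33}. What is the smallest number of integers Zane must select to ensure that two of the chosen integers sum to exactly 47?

Group the elements by complementary pair {x, 47−x}: {18,29}, {19,28}, {20,27}, …, giving 6 two-element pairs and 4 integers whose partner 47−x falls outside [18,33].
Pigeonhole: treating each of those 10 groups as a pigeonhole, one can pick one integer per group — 10 integers — with no two summing to 47.
The 11th integer lands in an occupied pair, forcing a sum of 47.

11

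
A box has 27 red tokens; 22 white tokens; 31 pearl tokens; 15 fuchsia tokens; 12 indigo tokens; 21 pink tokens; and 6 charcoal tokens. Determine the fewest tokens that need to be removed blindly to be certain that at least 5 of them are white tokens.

117

In the worst case for collecting white tokens, every non-white token comes out first.
There are 27 + 31 + 15 + 12 + 21 + 6 = 112 non-white tokens altogether.
After those, each further token must be white, so 112 + 5 = 117 draws guarantee 5 white tokens.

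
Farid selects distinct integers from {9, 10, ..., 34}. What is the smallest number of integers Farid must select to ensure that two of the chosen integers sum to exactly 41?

15

Group the elements by complementary pair {x, 41−x}: {9,32}, {10,31}, {11,30}, …, giving 12 two-element pairs and 2 integers whose partner 41−x falls outside [9,34].
By the pigeonhole principle, treating each of those 14 groups as a pigeonhole, one can pick one integer per group — 14 integers — with no two summing to 41.
The 15th integer lands in an occupied pair, forcing a sum of 41.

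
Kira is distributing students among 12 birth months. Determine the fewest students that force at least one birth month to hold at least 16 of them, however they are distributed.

With 180 students one could put exactly 15 in each of the 12 birth months, and no birth month would reach 16.
By pigeonhole, one more student must land in a birth month that already has 15, giving it 16.
So 12 × 15 + 1 = 181 students are required.

181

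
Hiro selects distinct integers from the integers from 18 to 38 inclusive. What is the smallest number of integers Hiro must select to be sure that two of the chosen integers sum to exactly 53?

Two chosen integers sum to 53 exactly when both halves of some pair {x, 53−x} with 18 ≤ x ≤ 53−x ≤ 35 are chosen — 9 such pairs.
The remaining 3 elements (those with no distinct partner in range) can never complete a 53-sum, so the worst case takes all of them and one from each pair: 3 + 9 = 12.
Pigeonhole: the 13th integer has to be the second member of some pair, so 12 + 1 = 13.

13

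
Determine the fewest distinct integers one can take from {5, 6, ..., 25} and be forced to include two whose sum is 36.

Group the elements by complementary pair {x, 36−x}: {11,25}, {12,24}, {13,23}, …, giving 7 two-element pairs, the single value 18 (it cannot pair with itself since the integers are distinct), and 6 integers whose partner 36−x falls outside [5,25].
Pigeonhole: treating each of those 14 groups as a pigeonhole, one can pick one integer per group — 14 integers — with no two summing to 36.
The 15th integer lands in an occupied pair, forcing a sum of 36.

15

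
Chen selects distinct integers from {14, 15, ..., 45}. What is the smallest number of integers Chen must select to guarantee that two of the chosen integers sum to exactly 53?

Group the elements by complementary pair {x, 53−x}: {14,39}, {15,38}, {16,37}, …, giving 13 two-element pairs and 6 integers whose partner 53−x falls outside [14,45].
Treating each of those 19 groups as a pigeonhole, one can pick one integer per group — 19 integers — with no two summing to 53.
The 20th integer lands in an occupied pair, forcing a sum of 53.

20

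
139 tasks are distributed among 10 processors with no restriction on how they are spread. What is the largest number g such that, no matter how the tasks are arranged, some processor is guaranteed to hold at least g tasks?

The 10 processors are the holes and the 139 tasks are the pigeons.
If every processor held at most 13 tasks, the total would be at most 10 × 13 = 130, which is less than 139.
So some processor holds at least ⌈139/10⌉ = 14 tasks.

14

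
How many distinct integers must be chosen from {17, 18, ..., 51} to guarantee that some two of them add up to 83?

Group the elements by complementary pair {x, 83−x}: {32,51}, {33,50}, {34,49}, …, giving 10 two-element pairs and 15 integers whose partner 83−x falls outside [17,51].
Treating each of those 25 groups as a pigeonhole, one can pick one integer per group — 25 integers — with no two summing to 83.
The 26th integer lands in an occupied pair, forcing a sum of 83.

26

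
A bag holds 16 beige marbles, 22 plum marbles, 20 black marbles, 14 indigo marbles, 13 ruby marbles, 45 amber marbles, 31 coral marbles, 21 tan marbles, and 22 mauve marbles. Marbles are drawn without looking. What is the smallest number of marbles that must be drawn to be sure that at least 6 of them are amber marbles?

165

In the worst case for collecting amber marbles, every non-amber marble comes out first.
There are 16 + 22 + 20 + 14 + 13 + 31 + 21 + 22 = 159 non-amber marbles altogether.
After those, each further marble must be amber, so 159 + 6 = 165 draws guarantee 6 amber marbles.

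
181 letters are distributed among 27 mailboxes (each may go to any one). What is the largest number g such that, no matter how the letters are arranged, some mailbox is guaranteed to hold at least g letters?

7

By pigeonhole, the 27 mailboxes are the holes and the 181 letters are the pigeons.
If every mailbox held at most 6 letters, the total would be at most 27 × 6 = 162, which is less than 181.
So some mailbox holds at least ⌈181/27⌉ = 7 letters.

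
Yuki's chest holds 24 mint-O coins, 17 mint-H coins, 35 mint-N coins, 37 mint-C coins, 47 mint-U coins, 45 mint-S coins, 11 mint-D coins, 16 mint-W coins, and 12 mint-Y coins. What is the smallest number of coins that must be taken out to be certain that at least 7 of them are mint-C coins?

In the worst case for collecting mint-C coins, every non-mint-C coin comes out first.
There are 24 + 17 + 35 + 47 + 45 + 11 + 16 + 12 = 207 non-mint-C coins altogether.
After those, each further coin must be mint-C, so 207 + 7 = 214 draws guarantee 7 mint-C coins.

214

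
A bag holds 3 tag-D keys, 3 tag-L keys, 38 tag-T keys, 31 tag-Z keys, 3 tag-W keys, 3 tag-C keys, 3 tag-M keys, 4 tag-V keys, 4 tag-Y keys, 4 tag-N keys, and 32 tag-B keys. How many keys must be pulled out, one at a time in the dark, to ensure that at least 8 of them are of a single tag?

49

By pigeonhole, the 11 tags are the holes; the keys drawn are the pigeons.
To avoid 8 of any one tag, the worst case takes at most 7 of each tag, or every key of a tag that has fewer than 7.
That gives 3 + 3 + 7 + 7 + 3 + 3 + 3 + 4 + 4 + 4 + 7 = 48 keys with no tag reaching 8.
The next key forces some tag to 8, so 48 + 1 = 49.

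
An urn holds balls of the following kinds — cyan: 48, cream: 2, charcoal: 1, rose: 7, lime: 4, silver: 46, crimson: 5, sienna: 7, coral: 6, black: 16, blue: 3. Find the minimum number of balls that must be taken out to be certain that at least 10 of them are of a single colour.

63

Put each drawn ball into a box by colour. The largest draw with every box below 10 takes min(count, 9) from each colour; colours with fewer than 9 contribute all they have.
Σ min(cᵢ, 9) = 9 + 2 + 1 + 7 + 4 + 9 + 5 + 7 + 6 + 9 + 3 = 62.
Draw number 62 + 1 = 63 must push one box to 10.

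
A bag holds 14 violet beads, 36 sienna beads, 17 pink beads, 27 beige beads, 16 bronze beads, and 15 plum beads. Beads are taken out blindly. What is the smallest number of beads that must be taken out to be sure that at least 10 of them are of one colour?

Pigeonhole: the 6 colours are the holes; the beads drawn are the pigeons.
To avoid 10 of any one colour, the worst case takes at most 9 of each colour.
That gives 9 + 9 + 9 + 9 + 9 + 9 = 54 beads with no colour reaching 10.
The next bead forces some colour to 10, so 54 + 1 = 55.

55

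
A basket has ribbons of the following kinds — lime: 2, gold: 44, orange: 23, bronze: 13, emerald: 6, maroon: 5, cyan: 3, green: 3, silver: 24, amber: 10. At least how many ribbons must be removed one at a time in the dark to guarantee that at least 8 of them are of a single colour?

55

Pigeonhole: the 10 colours are the holes; the ribbons drawn are the pigeons.
To avoid 8 of any one colour, the worst case takes at most 7 of each colour, or every ribbon of a colour that has fewer than 7.
That gives 2 + 7 + 7 + 7 + 6 + 5 + 3 + 3 + 7 + 7 = 54 ribbons with no colour reaching 8.
The next ribbon forces some colour to 8, so 54 + 1 = 55.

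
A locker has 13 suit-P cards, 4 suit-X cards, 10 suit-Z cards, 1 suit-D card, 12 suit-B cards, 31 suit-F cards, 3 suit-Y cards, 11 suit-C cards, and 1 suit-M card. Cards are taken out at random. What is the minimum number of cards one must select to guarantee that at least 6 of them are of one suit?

An adversary could hand out at most 5 cards per suit (4 suits run out sooner): 5 + 4 + 5 + 1 + 5 + 5 + 3 + 5 + 1 = 34 cards and still no suit has 6.
One more card lands in a suit already at 5, so 35 draws are enough and 34 are not.

35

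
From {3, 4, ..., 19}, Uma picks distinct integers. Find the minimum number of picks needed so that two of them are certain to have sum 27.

12

Group the elements by complementary pair {x, 27−x}: {8,19}, {9,18}, {10,17}, …, giving 6 two-element pairs and 5 integers whose partner 27−x falls outside [3,19].
By pigeonhole, treating each of those 11 groups as a pigeonhole, one can pick one integer per group — 11 integers — with no two summing to 27.
The 12th integer lands in an occupied pair, forcing a sum of 27.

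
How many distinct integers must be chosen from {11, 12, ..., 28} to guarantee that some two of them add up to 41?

A set avoiding the sum 41 can contain at most one of each pair {x, 41−x}, plus the 2 elements whose complement lies outside the range.
The integers 11, …, 20 (10 of them) are such a set: any two sum to at least 11+12 = 23 and at most 19+20 = 39 < 41.
Any 11th integer completes one of the 8 pairs, so 11 choices force a sum of 41.

11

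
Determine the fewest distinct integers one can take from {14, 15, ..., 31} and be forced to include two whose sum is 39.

13

Group the elements by complementary pair {x, 39−x}: {14,25}, {15,24}, {16,23}, …, giving 6 two-element pairs and 6 integers whose partner 39−x falls outside [14,31].
Treating each of those 12 groups as a pigeonhole, one can pick one integer per group — 12 integers — with no two summing to 39.
The 13th integer lands in an occupied pair, forcing a sum of 39.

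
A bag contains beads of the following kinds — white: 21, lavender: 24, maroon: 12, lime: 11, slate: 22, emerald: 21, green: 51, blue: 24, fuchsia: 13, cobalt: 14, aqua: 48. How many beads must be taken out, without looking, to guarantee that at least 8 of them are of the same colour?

78

An adversary could hand out at most 7 beads per colour: 7 + 7 + 7 + 7 + 7 + 7 + 7 + 7 + 7 + 7 + 7 = 77 beads and still no colour has 8.
One more bead lands in a colour already at 7, so 78 draws are enough and 77 are not.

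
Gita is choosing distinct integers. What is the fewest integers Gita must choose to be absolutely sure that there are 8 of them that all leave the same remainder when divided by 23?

162

By the pigeonhole principle, the 23 residue classes mod 23 are the pigeonholes.
With 161 integers one could put 7 in each residue class and have no class reach 8.
The 162nd integer pushes some class to 8, so 23·7 + 1 = 162.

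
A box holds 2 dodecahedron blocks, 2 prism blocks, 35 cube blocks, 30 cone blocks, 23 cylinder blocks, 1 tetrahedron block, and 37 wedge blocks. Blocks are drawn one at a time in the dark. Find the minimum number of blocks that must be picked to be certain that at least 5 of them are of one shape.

An adversary could hand out at most 4 blocks per shape (dodecahedron, prism, tetrahedron run out sooner): 2 + 2 + 4 + 4 + 4 + 1 + 4 = 21 blocks and still no shape has 5.
One more block lands in a shape already at 4, so 22 draws are enough and 21 are not.

22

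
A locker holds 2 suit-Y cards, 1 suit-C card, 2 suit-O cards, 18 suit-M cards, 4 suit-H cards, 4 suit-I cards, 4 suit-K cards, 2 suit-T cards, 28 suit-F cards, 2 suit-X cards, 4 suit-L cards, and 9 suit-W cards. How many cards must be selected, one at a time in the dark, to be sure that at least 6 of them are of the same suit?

Pigeonhole: the 12 suits are the holes; the cards drawn are the pigeons.
To avoid 6 of any one suit, the worst case takes at most 5 of each suit, or every card of a suit that has fewer than 5.
That gives 2 + 1 + 2 + 5 + 4 + 4 + 4 + 2 + 5 + 2 + 4 + 5 = 40 cards with no suit reaching 6.
The next card forces some suit to 6, so 40 + 1 = 41.

41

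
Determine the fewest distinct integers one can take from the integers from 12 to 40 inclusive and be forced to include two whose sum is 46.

19

Two chosen integers sum to 46 exactly when both halves of some pair {x, 46−x} with 12 ≤ x ≤ 46−x ≤ 34 are chosen — 11 such pairs.
The remaining 7 elements (those with no distinct partner in range) can never complete a 46-sum, so the worst case takes all of them and one from each pair: 7 + 11 = 18.
The 19th integer has to be the second member of some pair, so 18 + 1 = 19.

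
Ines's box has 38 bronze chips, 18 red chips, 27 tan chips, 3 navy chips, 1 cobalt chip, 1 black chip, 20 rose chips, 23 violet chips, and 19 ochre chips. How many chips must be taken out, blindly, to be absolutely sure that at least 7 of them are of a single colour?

42

An adversary could hand out at most 6 chips per colour (navy, cobalt, black run out sooner): 6 + 6 + 6 + 3 + 1 + 1 + 6 + 6 + 6 = 41 chips and still no colour has 7.
One more chip lands in a colour already at 6, so 42 draws are enough and 41 are not.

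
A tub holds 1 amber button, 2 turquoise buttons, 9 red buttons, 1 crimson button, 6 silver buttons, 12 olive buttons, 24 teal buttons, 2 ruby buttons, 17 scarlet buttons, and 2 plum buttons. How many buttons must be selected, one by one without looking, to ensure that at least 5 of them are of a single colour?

29

Put each drawn button into a box by colour. The largest draw with every box below 5 takes min(count, 4) from each colour; colours with fewer than 4 contribute all they have.
Σ min(cᵢ, 4) = 1 + 2 + 4 + 1 + 4 + 4 + 4 + 2 + 4 + 2 = 28.
Draw number 28 + 1 = 29 must push one box to 5.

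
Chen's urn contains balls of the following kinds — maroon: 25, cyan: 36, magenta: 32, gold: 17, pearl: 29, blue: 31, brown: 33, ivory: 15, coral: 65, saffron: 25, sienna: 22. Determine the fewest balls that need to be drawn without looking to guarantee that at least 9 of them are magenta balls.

307

In the worst case for collecting magenta balls, every non-magenta ball comes out first.
There are 25 + 36 + 17 + 29 + 31 + 33 + 15 + 65 + 25 + 22 = 298 non-magenta balls altogether.
After those, each further ball must be magenta, so 298 + 9 = 307 draws guarantee 9 magenta balls.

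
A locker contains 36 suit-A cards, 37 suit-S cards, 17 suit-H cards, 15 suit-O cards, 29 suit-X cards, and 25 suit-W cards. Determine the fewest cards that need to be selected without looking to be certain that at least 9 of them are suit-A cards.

132

In the worst case for collecting suit-A cards, every non-suit-A card comes out first.
There are 37 + 17 + 15 + 29 + 25 = 123 non-suit-A cards altogether.
After those, each further card must be suit-A, so 123 + 9 = 132 draws guarantee 9 suit-A cards.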